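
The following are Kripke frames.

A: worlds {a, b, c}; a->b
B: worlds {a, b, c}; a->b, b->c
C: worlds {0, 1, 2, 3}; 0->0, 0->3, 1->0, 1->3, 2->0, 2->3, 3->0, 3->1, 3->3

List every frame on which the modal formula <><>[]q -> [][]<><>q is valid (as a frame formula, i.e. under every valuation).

Frame correspondent (Sahlqvist): forall x forall y forall z ((x R^2 y & x R^2 z) -> exists w (yRw & z R^2 w)) — i.e. a generalized confluence (Geach) condition.
A: satisfies the condition.
B: fails — aR²c, aR²c but no w with cRw and cR²w.
C: satisfies the condition.

A, C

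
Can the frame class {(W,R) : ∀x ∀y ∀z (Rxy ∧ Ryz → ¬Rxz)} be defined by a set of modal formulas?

If a class were modally definable it would be closed under surjective bounded morphisms (Goldblatt–Thomason).
The 5-cycle (worlds s,t,u,v,w with s→t→u→v→w→s) is intransitive. Mapping every world to a single reflexive point • is a surjective bounded morphism; the reflexive point is not intransitive (R••∧R•• but R••).
So no modal formula (or set of formulas) defines exactly the intransitive frames.

Not modally definable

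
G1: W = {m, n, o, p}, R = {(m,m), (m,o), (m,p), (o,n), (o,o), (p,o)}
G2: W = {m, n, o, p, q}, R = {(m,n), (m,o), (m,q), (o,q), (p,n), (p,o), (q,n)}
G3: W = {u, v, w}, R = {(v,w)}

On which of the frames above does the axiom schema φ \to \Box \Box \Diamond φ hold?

G3

The schema corresponds to a generalized confluence (Geach) condition: \forall x \forall z (x R^2 z \to \exists w (x = w \wedge zRw)).
G1: fails — mR²n but no w with m=w and nRw.
G2: fails — mR²n but no w with m=w and nRw.
G3: satisfies the condition.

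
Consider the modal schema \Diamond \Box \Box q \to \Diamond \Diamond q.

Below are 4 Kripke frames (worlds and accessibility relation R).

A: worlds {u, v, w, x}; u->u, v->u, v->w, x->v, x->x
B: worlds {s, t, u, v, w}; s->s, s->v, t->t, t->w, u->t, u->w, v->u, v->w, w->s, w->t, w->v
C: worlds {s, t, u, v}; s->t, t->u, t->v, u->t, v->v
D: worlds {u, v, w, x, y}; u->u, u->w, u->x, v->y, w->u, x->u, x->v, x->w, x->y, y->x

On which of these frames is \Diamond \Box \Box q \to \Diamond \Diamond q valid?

Frame correspondent (Sahlqvist): \forall x \forall y (xRy \to \exists w (y R^2 w \wedge x R^2 w)) — i.e. a generalized confluence (Geach) condition.
A: fails — vRw but no t with wR²t and vR²t.
B: condition met.
C: condition met.
D: fails — vRy but no t with yR²t and vR²t.
Valid on: B, C.

B, C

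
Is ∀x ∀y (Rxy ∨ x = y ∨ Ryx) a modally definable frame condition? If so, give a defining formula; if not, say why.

If a class were modally definable it would be closed under disjoint unions (Goldblatt–Thomason).
Take 4 disjoint single-world reflexive frames: each is trivially connected, but their disjoint union has 4 worlds with no edge between distinct components, so it is not connected.
So the class is not modally definable.

No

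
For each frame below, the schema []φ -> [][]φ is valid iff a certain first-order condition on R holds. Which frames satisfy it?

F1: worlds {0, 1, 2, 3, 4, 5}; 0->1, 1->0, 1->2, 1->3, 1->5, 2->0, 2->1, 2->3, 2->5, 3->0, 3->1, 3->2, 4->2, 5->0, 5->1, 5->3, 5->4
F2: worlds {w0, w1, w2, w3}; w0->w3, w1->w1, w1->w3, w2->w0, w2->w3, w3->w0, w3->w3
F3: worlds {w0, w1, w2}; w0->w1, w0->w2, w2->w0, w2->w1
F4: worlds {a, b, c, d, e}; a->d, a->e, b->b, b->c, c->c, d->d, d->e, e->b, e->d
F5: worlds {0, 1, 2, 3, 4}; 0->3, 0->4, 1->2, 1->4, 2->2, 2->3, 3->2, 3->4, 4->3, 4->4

none

This is the axiom for transitivity; its first-order frame correspondent is forall x forall y forall z (Rxy & Ryz -> Rxz).
F1: fails — R10 and R01 but not R11.
F2: fails — Rw1w3 and Rw3w0 but not Rw1w0.
F3: fails — Rw2w0 and Rw0w2 but not Rw2w2.
F4: fails — Reb and Rbc but not Rec.
F5: fails — R34 and R43 but not R33.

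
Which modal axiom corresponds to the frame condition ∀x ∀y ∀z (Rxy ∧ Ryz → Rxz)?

A defining formula is □r → □□r (the 4 axiom).
Suppose □r→□□r is valid. Take Rxy, Ryz and set V(r)={w : Rxw}. Then □r at x, so □□r at x, so □r at y, so r at z, i.e. Rxz.

□r → □□r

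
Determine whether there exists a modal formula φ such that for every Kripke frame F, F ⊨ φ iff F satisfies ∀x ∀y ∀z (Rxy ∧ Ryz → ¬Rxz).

No — not modally definable

If a class were modally definable it would be closed under surjective bounded morphisms (Goldblatt–Thomason).
The 7-cycle (worlds s,t,u,v,w,x,y with s→t→u→v→w→x→y→s) is intransitive. Mapping every world to a single reflexive point • is a surjective bounded morphism; the reflexive point is not intransitive (R••∧R•• but R••).
So the class is not modally definable.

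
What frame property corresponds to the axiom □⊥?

emptiness of R

□⊥ is valid iff no world has any successor (otherwise □⊥ fails at any world with one).
Conversely, on a frame with emptiness of R the schema holds at every world under every valuation.
So the correspondent is emptiness of R.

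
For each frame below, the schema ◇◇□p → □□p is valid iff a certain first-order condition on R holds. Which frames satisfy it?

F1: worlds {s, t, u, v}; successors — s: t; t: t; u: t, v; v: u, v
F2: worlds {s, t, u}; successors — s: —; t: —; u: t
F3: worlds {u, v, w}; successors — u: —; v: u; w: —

The schema corresponds to a generalized confluence (Geach) condition: ∀x ∀y ∀z ((xR²y ∧ xR²z) → ∃w (yRw ∧ z = w)).
F1: fails — uR²t, uR²u but no w with tRw and u=w.
F2: condition met.
F3: condition met.
Valid on: F2, F3.

F2, F3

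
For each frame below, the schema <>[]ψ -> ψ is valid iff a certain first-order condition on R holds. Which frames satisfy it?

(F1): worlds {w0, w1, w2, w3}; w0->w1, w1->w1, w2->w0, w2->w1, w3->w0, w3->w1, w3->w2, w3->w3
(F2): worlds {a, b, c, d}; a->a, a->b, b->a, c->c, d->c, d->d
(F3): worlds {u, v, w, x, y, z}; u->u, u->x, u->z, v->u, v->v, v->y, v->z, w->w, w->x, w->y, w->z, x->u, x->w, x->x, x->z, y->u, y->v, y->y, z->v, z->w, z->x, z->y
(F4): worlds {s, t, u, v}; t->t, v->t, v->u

none

The schema corresponds to symmetry: forall x forall y (Rxy -> Ryx).
(F1): fails — Rw3w1 but not Rw1w3.
(F2): fails — Rdc but not Rcd.
(F3): fails — Ryu but not Ruy.
(F4): fails — Rvt but not Rtv.
Valid on no frame.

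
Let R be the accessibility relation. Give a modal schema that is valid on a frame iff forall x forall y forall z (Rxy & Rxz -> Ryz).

The condition is the Euclidean property. The 5 schema ◇p → □◇p defines it.

◇p → □◇p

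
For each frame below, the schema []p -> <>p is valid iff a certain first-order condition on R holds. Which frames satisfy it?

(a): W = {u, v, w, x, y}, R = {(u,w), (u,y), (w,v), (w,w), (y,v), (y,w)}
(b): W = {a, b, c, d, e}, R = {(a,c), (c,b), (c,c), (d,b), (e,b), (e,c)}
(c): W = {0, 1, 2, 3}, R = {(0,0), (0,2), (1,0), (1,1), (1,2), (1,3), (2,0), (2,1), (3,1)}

(c)

This is the axiom for seriality; its first-order frame correspondent is forall x exists y Rxy.
(a): fails — world v has no successor.
(b): fails — world b has no successor.
(c): satisfies the condition.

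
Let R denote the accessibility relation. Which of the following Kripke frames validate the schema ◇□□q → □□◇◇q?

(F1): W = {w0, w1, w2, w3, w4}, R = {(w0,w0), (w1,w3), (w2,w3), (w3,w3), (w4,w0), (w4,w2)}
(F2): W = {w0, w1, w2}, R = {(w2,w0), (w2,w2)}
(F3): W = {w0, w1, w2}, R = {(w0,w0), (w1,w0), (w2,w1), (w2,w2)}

The schema corresponds to a generalized confluence (Geach) condition: ∀x ∀y ∀z ((xRy ∧ xR²z) → ∃w (yR²w ∧ zR²w)).
(F1): fails — w4Rw0, w4R²w3 but no w with w0R²w and w3R²w.
(F2): fails — w2Rw0, w2R²w0 but no w with w0R²w and w0R²w.
(F3): condition met.

(F3)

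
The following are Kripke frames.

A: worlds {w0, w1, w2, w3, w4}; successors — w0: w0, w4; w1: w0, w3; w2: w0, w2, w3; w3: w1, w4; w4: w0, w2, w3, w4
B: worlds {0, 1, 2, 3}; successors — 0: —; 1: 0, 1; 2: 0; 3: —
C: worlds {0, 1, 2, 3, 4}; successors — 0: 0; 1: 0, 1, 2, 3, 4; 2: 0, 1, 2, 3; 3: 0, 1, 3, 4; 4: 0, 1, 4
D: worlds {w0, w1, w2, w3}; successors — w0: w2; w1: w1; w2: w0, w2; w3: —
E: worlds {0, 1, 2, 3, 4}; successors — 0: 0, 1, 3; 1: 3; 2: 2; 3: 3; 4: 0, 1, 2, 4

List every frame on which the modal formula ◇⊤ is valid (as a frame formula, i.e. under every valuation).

The schema corresponds to seriality: ∀x ∃y Rxy.
A: satisfies the condition.
B: fails — world 0 has no successor.
C: satisfies the condition.
D: fails — world w3 has no successor.
E: satisfies the condition.

A, C, E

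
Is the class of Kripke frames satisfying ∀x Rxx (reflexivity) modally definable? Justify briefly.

Yes, by □r → r

Yes: it is reflexivity, defined by the T schema □r → r.
Suppose □r→r is valid. At any x set V(r)={w : Rxw}. Then □r holds at x, so r holds at x, i.e. Rxx.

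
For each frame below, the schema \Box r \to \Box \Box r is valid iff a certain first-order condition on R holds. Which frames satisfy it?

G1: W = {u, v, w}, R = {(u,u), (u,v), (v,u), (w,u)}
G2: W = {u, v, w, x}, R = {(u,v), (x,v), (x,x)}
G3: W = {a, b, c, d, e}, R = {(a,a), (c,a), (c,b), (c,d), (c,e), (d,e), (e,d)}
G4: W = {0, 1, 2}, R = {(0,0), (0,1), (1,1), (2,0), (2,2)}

Frame correspondent (Sahlqvist): \forall x \forall y \forall z (Rxy \wedge Ryz \to Rxz) — i.e. transitivity.
G1: fails — Rvu and Ruv but not Rvv.
G2: condition met.
G3: fails — Red and Rde but not Ree.
G4: fails — R20 and R01 but not R21.
Valid on: G2.

G2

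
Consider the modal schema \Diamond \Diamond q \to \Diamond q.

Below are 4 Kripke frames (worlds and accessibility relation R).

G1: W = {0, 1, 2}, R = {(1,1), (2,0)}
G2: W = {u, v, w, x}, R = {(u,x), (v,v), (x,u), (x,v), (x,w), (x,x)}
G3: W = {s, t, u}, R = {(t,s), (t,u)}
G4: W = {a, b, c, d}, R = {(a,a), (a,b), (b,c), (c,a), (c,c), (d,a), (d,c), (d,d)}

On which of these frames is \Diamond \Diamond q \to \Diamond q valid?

G1, G3

Frame correspondent (Sahlqvist): \forall x \forall y \forall z (Rxy \wedge Ryz \to Rxz) — i.e. transitivity.
G1: satisfies the condition.
G2: fails — Rux and Rxw but not Ruw.
G3: satisfies the condition.
G4: fails — Rbc and Rca but not Rba.
Valid on: G1, G3.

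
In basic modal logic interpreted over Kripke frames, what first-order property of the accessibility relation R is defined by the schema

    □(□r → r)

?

Suppose □(□r→r) is valid. Take Rxy and set V(r)={w : Ryw}. Then at y, □r holds; since □(□r→r) at x, □r→r at y, so r at y, i.e. Ryy.
Conversely, on a frame with shift-reflexivity the schema holds at every world under every valuation.
Frame condition: ∀x ∀y (Rxy → Ryy).

Shift-reflexivity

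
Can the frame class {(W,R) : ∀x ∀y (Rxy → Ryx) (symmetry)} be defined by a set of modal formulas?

This is a Sahlqvist condition; the B axiom q → □◇q defines it.
Suppose q→□◇q is valid. Take Rxy and set V(q)={x}. Then q at x, so □◇q at x, so ◇q at y, so some z with Ryz has q; z=x, i.e. Ryx.

Yes — defined by q → □◇q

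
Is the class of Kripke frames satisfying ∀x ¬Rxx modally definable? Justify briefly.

If a class were modally definable it would be closed under surjective bounded morphisms (Goldblatt–Thomason).
The 4-cycle (worlds 0,1,2,3 with 0→1→2→3→0) is irreflexive, and the map sending every world to a single reflexive point • is a surjective bounded morphism (forth: every edge maps to (•,•); back: every world has a successor). So any modal formula valid on the 4-cycle is also valid on the reflexive point, which is not irreflexive.
So no modal formula (or set of formulas) defines exactly the irreflexive frames.

Not definable by any modal formula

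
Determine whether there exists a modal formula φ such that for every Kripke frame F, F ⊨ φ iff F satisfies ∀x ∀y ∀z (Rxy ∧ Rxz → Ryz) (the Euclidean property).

Definable; ◇r → □◇r defines it

The condition is the Euclidean property. A defining modal formula is ◇r → □◇r.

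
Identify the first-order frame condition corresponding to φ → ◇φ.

This is a form of the T axiom.
It corresponds to reflexivity: ∀x Rxx.

Reflexivity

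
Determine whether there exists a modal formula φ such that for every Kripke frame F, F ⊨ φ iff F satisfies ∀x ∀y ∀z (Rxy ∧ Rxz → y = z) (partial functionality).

Yes: it is partial functionality, defined by the CD schema ◇q → □q.

Yes — defined by ◇q → □q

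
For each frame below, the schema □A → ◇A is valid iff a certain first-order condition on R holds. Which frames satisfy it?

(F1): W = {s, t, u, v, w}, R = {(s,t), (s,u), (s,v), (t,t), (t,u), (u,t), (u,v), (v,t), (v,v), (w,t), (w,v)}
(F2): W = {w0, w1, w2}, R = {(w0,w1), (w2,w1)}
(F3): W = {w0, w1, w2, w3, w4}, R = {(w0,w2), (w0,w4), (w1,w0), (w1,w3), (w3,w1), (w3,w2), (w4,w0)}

Frame correspondent (Sahlqvist): ∀x ∃y Rxy — i.e. seriality.
(F1): satisfies the condition.
(F2): fails — world w1 has no successor.
(F3): fails — world w2 has no successor.
Valid on: (F1).

(F1)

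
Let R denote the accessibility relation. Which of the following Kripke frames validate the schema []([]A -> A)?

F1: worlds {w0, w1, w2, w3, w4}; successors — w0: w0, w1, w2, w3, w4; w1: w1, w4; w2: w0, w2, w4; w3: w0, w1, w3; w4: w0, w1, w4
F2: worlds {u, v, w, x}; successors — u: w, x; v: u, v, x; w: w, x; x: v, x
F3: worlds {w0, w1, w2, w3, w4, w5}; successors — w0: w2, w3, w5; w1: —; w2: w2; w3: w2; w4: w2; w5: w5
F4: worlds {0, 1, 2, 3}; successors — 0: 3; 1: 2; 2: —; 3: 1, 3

F1

Frame correspondent (Sahlqvist): forall x forall y (Rxy -> Ryy) — i.e. shift-reflexivity.
F1: ✓.
F2: fails — Rvu but not Ruu.
F3: fails — Rw0w3 but not Rw3w3.
F4: fails — R12 but not R22.
Valid on: F1.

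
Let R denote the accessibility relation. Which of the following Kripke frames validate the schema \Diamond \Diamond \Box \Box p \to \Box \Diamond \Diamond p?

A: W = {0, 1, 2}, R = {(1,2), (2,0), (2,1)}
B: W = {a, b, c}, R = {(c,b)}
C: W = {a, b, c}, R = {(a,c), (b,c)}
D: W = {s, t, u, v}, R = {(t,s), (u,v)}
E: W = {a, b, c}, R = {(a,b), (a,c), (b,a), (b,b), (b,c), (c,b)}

Frame correspondent (Sahlqvist): \forall x \forall y \forall z ((x R^2 y \wedge xRz) \to \exists w (y R^2 w \wedge z R^2 w)) — i.e. a generalized confluence (Geach) condition.
A: fails — 1R²0, 1R2 but no w with 0R²w and 2R²w.
B: holds.
C: holds.
D: holds.
E: holds.
Valid on: B, C, D, E.

B, C, D, E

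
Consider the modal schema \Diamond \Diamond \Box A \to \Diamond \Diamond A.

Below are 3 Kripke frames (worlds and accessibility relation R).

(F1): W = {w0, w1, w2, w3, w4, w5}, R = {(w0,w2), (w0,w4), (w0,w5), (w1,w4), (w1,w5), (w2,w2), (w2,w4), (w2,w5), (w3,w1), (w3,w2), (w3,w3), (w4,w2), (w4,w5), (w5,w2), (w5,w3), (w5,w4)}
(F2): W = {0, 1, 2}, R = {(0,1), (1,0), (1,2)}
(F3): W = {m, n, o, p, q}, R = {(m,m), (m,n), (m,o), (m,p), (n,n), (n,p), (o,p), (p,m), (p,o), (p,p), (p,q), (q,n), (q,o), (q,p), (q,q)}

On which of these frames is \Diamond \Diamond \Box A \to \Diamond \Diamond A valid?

(F1), (F3)

Frame correspondent (Sahlqvist): \forall x \forall y (x R^2 y \to \exists w (yRw \wedge x R^2 w)) — i.e. a generalized confluence (Geach) condition.
(F1): satisfies the condition.
(F2): fails — 0R²0 but no w with 0Rw and 0R²w.
(F3): satisfies the condition.
Valid on: (F1), (F3).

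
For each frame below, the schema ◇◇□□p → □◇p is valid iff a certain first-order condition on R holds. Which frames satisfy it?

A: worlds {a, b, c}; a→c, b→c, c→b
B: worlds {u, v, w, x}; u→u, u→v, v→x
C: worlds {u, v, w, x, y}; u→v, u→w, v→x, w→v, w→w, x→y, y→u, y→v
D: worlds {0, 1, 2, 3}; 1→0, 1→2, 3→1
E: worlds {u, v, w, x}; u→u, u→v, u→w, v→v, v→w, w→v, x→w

A, E

Frame correspondent (Sahlqvist): ∀x ∀y ∀z ((xR²y ∧ xRz) → ∃w (yR²w ∧ zRw)) — i.e. a generalized confluence (Geach) condition.
A: satisfies the condition.
B: fails — uR²v, uRu but no t with vR²t and uRt.
C: fails — uR²v, uRv but no t with vR²t and vRt.
D: fails — 3R²0, 3R1 but no w with 0R²w and 1Rw.
E: satisfies the condition.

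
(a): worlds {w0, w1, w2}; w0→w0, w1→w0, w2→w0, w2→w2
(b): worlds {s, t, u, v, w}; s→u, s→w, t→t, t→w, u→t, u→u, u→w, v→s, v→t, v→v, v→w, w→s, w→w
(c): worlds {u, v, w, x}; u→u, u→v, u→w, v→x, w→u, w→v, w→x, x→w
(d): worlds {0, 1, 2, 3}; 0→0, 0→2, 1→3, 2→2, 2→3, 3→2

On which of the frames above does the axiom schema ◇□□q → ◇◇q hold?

This is the axiom for a generalized confluence (Geach) condition; its first-order frame correspondent is ∀x ∀y (xRy → ∃w (yR²w ∧ xR²w)).
(a): satisfies the condition.
(b): satisfies the condition.
(c): fails — vRx but no t with xR²t and vR²t.
(d): satisfies the condition.

(a), (b), (d)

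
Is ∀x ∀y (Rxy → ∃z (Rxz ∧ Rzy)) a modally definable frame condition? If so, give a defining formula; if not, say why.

Definable; □□p → □p defines it

This is a Sahlqvist condition; the C4 axiom □□p → □p defines it.
Suppose □□p→□p is valid. Take Rxy and set V(p)={w : xR²w}. Then □□p at x, so □p at x, so p at y, i.e. ∃z(Rxz∧Rzy).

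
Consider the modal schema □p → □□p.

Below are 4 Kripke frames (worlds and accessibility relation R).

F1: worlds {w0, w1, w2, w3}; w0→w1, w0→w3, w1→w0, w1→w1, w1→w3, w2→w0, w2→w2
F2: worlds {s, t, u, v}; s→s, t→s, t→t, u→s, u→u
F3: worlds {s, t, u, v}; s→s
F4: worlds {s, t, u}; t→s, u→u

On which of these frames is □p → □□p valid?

F2, F3, F4

This is the axiom for transitivity; its first-order frame correspondent is ∀x ∀y ∀z (Rxy ∧ Ryz → Rxz).
F1: fails — Rw0w1 and Rw1w0 but not Rw0w0.
F2: ✓.
F3: ✓.
F4: ✓.
Valid on: F2, F3, F4.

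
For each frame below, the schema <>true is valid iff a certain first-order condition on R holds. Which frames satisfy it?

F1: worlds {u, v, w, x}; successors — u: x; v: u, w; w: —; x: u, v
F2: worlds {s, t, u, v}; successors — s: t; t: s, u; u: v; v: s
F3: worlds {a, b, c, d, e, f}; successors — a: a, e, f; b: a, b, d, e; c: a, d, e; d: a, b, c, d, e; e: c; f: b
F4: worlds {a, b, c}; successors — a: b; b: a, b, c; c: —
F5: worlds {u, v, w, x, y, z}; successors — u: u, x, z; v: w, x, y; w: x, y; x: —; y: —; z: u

F2, F3

Frame correspondent (Sahlqvist): forall x exists y Rxy — i.e. seriality.
F1: fails — world w has no successor.
F2: holds.
F3: holds.
F4: fails — world c has no successor.
F5: fails — world x has no successor.
Valid on: F2, F3.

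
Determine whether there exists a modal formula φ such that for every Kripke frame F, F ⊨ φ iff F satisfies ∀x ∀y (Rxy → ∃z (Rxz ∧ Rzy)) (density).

Definable; □□p → □p defines it

The condition is density. A defining modal formula is □□p → □p.
Suppose □□p→□p is valid. Take Rxy and set V(p)={w : xR²w}. Then □□p at x, so □p at x, so p at y, i.e. ∃z(Rxz∧Rzy).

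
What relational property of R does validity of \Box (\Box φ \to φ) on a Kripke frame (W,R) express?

Suppose □(□φ→φ) is valid. Take Rxy and set V(φ)={w : Ryw}. Then at y, □φ holds; since □(□φ→φ) at x, □φ→φ at y, so φ at y, i.e. Ryy.

shift-reflexivity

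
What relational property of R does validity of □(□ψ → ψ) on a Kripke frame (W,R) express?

This is the T□ axiom.
It corresponds to shift-reflexivity: ∀x ∀y (Rxy → Ryy).

shift-reflexivity: ∀x ∀y (Rxy → Ryy)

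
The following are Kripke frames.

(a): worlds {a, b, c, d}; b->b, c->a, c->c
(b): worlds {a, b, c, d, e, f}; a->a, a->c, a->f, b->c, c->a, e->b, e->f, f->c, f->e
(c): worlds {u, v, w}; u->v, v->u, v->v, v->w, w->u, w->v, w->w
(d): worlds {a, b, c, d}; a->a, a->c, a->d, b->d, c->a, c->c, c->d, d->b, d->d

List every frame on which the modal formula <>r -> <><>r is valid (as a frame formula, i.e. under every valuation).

Frame correspondent (Sahlqvist): forall x forall y (xRy -> exists w (y = w & x R^2 w)) — i.e. a generalized confluence (Geach) condition.
(a): satisfies the condition.
(b): fails — bRc but no w with c=w and bR²w.
(c): satisfies the condition.
(d): satisfies the condition.

(a), (c), (d)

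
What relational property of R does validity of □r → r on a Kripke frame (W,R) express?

Suppose □r→r is valid. At any x set V(r)={w : Rxw}. Then □r holds at x, so r holds at x, i.e. Rxx.
Conversely, any frame satisfying ∀x Rxx validates the schema.
So the correspondent is reflexivity.

reflexivity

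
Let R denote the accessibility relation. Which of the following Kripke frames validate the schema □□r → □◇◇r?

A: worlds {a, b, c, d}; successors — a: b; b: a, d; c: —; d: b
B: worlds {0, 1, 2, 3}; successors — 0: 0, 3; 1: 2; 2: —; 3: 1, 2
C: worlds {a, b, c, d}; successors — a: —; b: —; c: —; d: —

The schema corresponds to a generalized confluence (Geach) condition: ∀x ∀z (xRz → ∃w (xR²w ∧ zR²w)).
A: fails — aRb but no w with aR²w and bR²w.
B: fails — 1R2 but no w with 1R²w and 2R²w.
C: satisfies the condition.

C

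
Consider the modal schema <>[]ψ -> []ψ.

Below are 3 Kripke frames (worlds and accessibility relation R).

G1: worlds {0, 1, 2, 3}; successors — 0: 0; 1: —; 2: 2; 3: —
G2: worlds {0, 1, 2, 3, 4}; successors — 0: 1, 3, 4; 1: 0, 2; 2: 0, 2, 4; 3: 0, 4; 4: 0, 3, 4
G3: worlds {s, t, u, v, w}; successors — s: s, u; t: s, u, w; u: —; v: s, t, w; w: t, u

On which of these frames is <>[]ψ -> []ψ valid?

This is the axiom for the Euclidean property; its first-order frame correspondent is forall x forall y forall z (Rxy & Rxz -> Ryz).
G1: holds.
G2: fails — R01 and R01 but not R11.
G3: fails — Rsu and Rsu but not Ruu.
Valid on: G1.

G1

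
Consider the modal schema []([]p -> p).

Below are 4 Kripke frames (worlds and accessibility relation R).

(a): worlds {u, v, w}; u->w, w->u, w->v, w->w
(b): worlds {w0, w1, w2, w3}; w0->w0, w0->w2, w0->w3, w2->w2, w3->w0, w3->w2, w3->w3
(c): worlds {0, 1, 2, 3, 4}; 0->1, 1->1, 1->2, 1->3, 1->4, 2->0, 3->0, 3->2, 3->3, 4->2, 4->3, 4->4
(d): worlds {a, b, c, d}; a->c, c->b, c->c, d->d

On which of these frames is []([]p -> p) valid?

(b)

This is the axiom for shift-reflexivity; its first-order frame correspondent is forall x forall y (Rxy -> Ryy).
(a): fails — Rwu but not Ruu.
(b): condition met.
(c): fails — R32 but not R22.
(d): fails — Rcb but not Rbb.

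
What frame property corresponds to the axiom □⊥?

□⊥ is valid iff no world has any successor (otherwise □⊥ fails at any world with one).
Conversely, on a frame with emptiness of R the schema holds at every world under every valuation.
Frame condition: ∀x ∀y ¬Rxy.

emptiness of R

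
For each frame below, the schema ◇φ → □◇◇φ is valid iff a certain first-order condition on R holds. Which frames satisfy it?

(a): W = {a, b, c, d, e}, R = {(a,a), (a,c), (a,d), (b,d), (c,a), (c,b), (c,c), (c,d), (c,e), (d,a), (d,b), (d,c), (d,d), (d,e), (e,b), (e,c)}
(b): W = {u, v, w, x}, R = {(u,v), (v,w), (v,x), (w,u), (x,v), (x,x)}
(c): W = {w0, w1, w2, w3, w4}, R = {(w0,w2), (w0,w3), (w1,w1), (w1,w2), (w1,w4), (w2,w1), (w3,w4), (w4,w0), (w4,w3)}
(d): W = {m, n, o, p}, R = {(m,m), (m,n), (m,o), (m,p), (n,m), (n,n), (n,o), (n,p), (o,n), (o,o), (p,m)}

(a), (d)

Frame correspondent (Sahlqvist): ∀x ∀y ∀z ((xRy ∧ xRz) → ∃w (y = w ∧ zR²w)) — i.e. a generalized confluence (Geach) condition.
(a): ✓.
(b): fails — vRw, vRw but no t with w=t and wR²t.
(c): fails — w0Rw2, w0Rw3 but no w with w2=w and w3R²w.
(d): ✓.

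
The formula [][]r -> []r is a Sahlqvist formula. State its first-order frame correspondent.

density

Suppose □□r→□r is valid. Take Rxy and set V(r)={w : xR²w}. Then □□r at x, so □r at x, so r at y, i.e. ∃z(Rxz∧Rzy).
Conversely, on a frame with density the schema holds at every world under every valuation.
Frame condition: forall x forall y (Rxy -> exists z (Rxz & Rzy)).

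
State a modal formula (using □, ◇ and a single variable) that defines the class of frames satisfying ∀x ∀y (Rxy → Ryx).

A defining formula is p → □◇p (the B axiom).
Suppose p→□◇p is valid. Take Rxy and set V(p)={x}. Then p at x, so □◇p at x, so ◇p at y, so some z with Ryz has p; z=x, i.e. Ryx.

p → □◇p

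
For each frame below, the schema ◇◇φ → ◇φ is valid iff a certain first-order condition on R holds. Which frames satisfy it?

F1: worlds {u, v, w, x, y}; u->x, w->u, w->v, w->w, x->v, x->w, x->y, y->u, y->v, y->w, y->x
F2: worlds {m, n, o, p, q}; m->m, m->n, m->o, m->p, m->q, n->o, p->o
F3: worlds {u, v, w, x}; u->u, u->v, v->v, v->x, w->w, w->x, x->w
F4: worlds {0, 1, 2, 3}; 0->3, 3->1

F2

This is the axiom for transitivity; its first-order frame correspondent is ∀x ∀y ∀z (Rxy ∧ Ryz → Rxz).
F1: fails — Rxw and Rwu but not Rxu.
F2: satisfies the condition.
F3: fails — Ruv and Rvx but not Rux.
F4: fails — R03 and R31 but not R01.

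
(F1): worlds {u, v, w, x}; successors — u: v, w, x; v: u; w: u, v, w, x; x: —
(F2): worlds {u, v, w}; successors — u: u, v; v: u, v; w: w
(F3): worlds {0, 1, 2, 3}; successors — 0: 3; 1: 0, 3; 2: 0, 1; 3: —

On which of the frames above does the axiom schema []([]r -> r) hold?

(F2)

The schema corresponds to shift-reflexivity: forall x forall y (Rxy -> Ryy).
(F1): fails — Ruv but not Rvv.
(F2): satisfies the condition.
(F3): fails — R10 but not R00.
Valid on: (F2).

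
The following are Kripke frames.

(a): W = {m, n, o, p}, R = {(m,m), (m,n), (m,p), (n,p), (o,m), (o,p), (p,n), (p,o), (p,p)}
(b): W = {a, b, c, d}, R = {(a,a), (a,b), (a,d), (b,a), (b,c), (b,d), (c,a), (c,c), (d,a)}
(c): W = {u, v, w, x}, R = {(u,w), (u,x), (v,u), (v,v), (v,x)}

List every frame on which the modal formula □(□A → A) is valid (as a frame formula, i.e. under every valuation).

none

Frame correspondent (Sahlqvist): ∀x ∀y (Rxy → Ryy) — i.e. shift-reflexivity.
(a): fails — Rpn but not Rnn.
(b): fails — Rab but not Rbb.
(c): fails — Ruw but not Rww.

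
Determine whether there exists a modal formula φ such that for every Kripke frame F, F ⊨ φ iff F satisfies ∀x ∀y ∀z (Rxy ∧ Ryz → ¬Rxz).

Not definable by any modal formula

Modal frame validity is preserved under surjective bounded morphisms.
The 5-cycle (worlds s,t,u,v,w with s→t→u→v→w→s) is intransitive. Mapping every world to a single reflexive point • is a surjective bounded morphism; the reflexive point is not intransitive (R••∧R•• but R••).
So the class is not modally definable.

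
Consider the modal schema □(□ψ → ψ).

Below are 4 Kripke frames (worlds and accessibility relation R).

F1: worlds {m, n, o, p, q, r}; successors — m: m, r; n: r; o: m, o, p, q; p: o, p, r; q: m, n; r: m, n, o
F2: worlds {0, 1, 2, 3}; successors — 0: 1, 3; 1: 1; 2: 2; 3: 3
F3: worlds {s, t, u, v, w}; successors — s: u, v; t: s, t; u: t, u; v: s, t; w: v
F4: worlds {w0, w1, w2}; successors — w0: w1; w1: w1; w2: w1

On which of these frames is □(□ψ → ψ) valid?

The schema corresponds to shift-reflexivity: ∀x ∀y (Rxy → Ryy).
F1: fails — Rnr but not Rrr.
F2: condition met.
F3: fails — Rts but not Rss.
F4: condition met.

F2, F4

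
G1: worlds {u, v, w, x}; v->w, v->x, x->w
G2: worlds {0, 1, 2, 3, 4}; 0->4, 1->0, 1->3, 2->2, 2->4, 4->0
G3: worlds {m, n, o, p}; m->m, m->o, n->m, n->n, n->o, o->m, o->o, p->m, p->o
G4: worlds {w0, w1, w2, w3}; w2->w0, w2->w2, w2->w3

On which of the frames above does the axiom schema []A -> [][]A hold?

G1, G3, G4

The schema corresponds to transitivity: forall x forall y forall z (Rxy & Ryz -> Rxz).
G1: condition met.
G2: fails — R10 and R04 but not R14.
G3: condition met.
G4: condition met.
Valid on: G1, G3, G4.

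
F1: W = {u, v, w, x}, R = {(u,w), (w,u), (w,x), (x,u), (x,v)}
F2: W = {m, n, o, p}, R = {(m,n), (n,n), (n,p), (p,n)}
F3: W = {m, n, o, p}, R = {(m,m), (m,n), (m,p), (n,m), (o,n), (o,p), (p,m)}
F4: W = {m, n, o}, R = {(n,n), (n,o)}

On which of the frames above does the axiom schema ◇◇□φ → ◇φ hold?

F2, F3

The schema corresponds to a generalized confluence (Geach) condition: ∀x ∀y (xR²y → ∃w (yRw ∧ xRw)).
F1: fails — uR²x but no t with xRt and uRt.
F2: holds.
F3: holds.
F4: fails — nR²o but no w with oRw and nRw.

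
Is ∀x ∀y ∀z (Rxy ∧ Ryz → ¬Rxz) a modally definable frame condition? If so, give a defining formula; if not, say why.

No

Any modally definable frame class is closed under surjective bounded morphisms.
The 7-cycle (worlds 0,1,2,3,4,5,6 with 0→1→2→3→4→5→6→0) is intransitive. Mapping every world to a single reflexive point • is a surjective bounded morphism; the reflexive point is not intransitive (R••∧R•• but R••).
Hence intransitivity is not modally definable.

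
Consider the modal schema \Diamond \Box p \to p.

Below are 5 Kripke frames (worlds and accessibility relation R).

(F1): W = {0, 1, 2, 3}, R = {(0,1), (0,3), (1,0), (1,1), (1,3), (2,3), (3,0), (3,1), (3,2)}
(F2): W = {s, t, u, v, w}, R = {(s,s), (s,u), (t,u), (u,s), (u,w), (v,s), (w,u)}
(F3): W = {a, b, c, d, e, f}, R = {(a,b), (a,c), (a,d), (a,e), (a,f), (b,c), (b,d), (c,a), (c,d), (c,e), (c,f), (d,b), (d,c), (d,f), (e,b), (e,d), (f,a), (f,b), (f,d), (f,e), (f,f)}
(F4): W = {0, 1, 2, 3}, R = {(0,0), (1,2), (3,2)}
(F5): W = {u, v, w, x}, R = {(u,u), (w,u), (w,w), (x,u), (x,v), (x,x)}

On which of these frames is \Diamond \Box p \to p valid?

(F1)

Frame correspondent (Sahlqvist): \forall x \forall y (Rxy \to Ryx) — i.e. symmetry.
(F1): condition met.
(F2): fails — Rvs but not Rsv.
(F3): fails — Rab but not Rba.
(F4): fails — R12 but not R21.
(F5): fails — Rwu but not Ruw.
Valid on: (F1).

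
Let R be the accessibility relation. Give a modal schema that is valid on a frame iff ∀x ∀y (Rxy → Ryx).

A defining formula is ψ → □◇ψ (the B axiom).
Suppose ψ→□◇ψ is valid. Take Rxy and set V(ψ)={x}. Then ψ at x, so □◇ψ at x, so ◇ψ at y, so some z with Ryz has ψ; z=x, i.e. Ryx.

ψ → □◇ψ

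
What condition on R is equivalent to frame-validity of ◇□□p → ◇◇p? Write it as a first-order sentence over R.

This is a Sahlqvist (Geach-type) schema ◇^1□^2p → □^0◇^2p.
First-order correspondent: ∀x ∀y (xRy → ∃w (yR²w ∧ xR²w)).

∀x ∀y (xRy → ∃w (yR²w ∧ xR²w))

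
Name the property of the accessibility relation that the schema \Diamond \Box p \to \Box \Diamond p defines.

convergence: \forall x \forall y \forall z (Rxy \wedge Rxz \to \exists w (Ryw \wedge Rzw))

Suppose ◇□p→□◇p is valid. Take Rxy, Rxz and set V(p)={w : Ryw}. Then □p at y so ◇□p at x, so □◇p at x, so ◇p at z, giving w with Rzw and Ryw.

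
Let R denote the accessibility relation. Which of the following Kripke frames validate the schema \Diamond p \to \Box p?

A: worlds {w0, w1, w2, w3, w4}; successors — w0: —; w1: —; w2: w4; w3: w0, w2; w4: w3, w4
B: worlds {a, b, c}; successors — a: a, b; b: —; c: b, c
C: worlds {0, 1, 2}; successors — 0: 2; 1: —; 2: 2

C

This is the axiom for partial functionality; its first-order frame correspondent is \forall x \forall y \forall z (Rxy \wedge Rxz \to y = z).
A: fails — w3 sees both w0 and w2.
B: fails — a sees both a and b.
C: ✓.
Valid on: C.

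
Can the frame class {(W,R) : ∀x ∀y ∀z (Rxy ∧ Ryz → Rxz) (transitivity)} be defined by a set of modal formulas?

Yes: it is transitivity, defined by the 4 schema □p → □□p.
Suppose □p→□□p is valid. Take Rxy, Ryz and set V(p)={w : Rxw}. Then □p at x, so □□p at x, so □p at y, so p at z, i.e. Rxz.

Yes — defined by □p → □□p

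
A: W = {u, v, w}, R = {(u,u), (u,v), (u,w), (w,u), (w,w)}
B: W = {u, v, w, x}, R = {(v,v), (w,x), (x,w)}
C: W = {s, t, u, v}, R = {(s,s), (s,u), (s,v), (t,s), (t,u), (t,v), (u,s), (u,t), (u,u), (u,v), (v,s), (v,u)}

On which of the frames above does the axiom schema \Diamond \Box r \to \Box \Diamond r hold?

This is the axiom for convergence; its first-order frame correspondent is \forall x \forall y \forall z (Rxy \wedge Rxz \to \exists w (Ryw \wedge Rzw)).
A: fails — Ruv and Ruv but v and v have no common successor.
B: satisfies the condition.
C: satisfies the condition.
Valid on: B, C.

B, C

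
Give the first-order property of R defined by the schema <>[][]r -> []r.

forall x forall y forall z ((xRy & xRz) -> exists w (y R^2 w & z = w))

This is a Sahlqvist (Geach-type) schema ◇^1□^2r → □^1◇^0r.
Minimal-valuation argument: fix x; take any y with xR^1y and any z with xR^1z. Set V(r) to the set of worlds R-reachable from y in exactly 2 steps. Then □^2r holds at y, so the antecedent holds at x; validity forces ◇^0r at z, giving a w with zR^0w and yR^2w.
First-order correspondent: forall x forall y forall z ((xRy & xRz) -> exists w (y R^2 w & z = w)).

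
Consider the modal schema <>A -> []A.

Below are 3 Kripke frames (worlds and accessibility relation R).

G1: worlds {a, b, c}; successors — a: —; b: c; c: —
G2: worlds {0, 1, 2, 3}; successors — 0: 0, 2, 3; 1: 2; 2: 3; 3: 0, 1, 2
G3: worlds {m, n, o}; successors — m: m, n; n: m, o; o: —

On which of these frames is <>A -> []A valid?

G1

This is the axiom for partial functionality; its first-order frame correspondent is forall x forall y forall z (Rxy & Rxz -> y = z).
G1: satisfies the condition.
G2: fails — 0 sees both 0 and 2.
G3: fails — m sees both m and n.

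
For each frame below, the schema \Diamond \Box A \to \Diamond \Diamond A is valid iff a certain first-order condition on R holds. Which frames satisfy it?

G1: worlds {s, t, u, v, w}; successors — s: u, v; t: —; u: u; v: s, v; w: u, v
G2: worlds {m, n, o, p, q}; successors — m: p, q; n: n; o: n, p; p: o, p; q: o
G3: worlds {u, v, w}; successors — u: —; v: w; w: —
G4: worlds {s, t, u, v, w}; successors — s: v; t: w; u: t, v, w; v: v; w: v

This is the axiom for a generalized confluence (Geach) condition; its first-order frame correspondent is \forall x \forall y (xRy \to \exists w (yRw \wedge x R^2 w)).
G1: satisfies the condition.
G2: satisfies the condition.
G3: fails — vRw but no t with wRt and vR²t.
G4: satisfies the condition.

G1, G2, G4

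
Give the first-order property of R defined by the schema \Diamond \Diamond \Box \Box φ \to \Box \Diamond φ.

\forall x \forall y \forall z ((x R^2 y \wedge xRz) \to \exists w (y R^2 w \wedge zRw))

This is a Sahlqvist (Geach-type) schema ◇^2□^2φ → □^1◇^1φ.
Minimal-valuation argument: fix x; take any y with xR^2y and any z with xR^1z. Set V(φ) to the set of worlds R-reachable from y in exactly 2 steps. Then □^2φ holds at y, so the antecedent holds at x; validity forces ◇^1φ at z, giving a w with zR^1w and yR^2w.
First-order correspondent: \forall x \forall y \forall z ((x R^2 y \wedge xRz) \to \exists w (y R^2 w \wedge zRw)).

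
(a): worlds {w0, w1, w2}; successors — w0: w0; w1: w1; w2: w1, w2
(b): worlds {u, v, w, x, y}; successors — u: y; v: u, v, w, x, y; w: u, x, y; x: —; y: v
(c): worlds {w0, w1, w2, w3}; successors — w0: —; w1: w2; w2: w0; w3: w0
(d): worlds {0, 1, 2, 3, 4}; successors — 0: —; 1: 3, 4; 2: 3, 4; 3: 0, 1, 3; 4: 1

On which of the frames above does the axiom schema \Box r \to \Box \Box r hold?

This is the axiom for transitivity; its first-order frame correspondent is \forall x \forall y \forall z (Rxy \wedge Ryz \to Rxz).
(a): satisfies the condition.
(b): fails — Rwy and Ryv but not Rwv.
(c): fails — Rw1w2 and Rw2w0 but not Rw1w0.
(d): fails — R31 and R14 but not R34.

(a)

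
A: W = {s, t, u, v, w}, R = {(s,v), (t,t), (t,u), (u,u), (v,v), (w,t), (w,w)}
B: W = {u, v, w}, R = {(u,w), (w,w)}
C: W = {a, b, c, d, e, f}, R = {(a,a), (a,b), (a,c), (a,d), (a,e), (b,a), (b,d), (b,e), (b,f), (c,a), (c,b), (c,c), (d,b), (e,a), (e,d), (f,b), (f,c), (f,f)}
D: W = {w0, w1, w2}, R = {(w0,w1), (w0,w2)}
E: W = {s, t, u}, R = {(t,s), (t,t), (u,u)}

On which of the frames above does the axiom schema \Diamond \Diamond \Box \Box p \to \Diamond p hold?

B, D

The schema corresponds to a generalized confluence (Geach) condition: \forall x \forall y (x R^2 y \to \exists w (y R^2 w \wedge xRw)).
A: fails — wR²u but no w* with uR²w* and wRw*.
B: holds.
C: fails — dR²d but no w with dR²w and dRw.
D: holds.
E: fails — tR²s but no w with sR²w and tRw.
Valid on: B, D.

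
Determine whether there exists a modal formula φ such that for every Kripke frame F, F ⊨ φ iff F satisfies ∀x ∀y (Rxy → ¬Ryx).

Not modally definable

Any modally definable frame class is closed under surjective bounded morphisms.
The 5-cycle (worlds s,t,u,v,w with s→t→u→v→w→s) is asymmetric. Mapping every world to a single reflexive point • is a surjective bounded morphism, and the reflexive point is not asymmetric (R•• but asymmetry requires ¬R••).
So no modal formula (or set of formulas) defines exactly the asymmetric frames.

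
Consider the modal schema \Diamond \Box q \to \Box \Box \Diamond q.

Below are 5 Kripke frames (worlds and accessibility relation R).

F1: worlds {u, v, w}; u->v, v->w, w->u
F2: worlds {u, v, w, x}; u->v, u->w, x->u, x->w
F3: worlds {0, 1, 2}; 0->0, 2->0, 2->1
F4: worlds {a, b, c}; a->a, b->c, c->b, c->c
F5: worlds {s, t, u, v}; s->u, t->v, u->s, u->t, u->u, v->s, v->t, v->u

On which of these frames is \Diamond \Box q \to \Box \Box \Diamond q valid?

F4

The schema corresponds to a generalized confluence (Geach) condition: \forall x \forall y \forall z ((xRy \wedge x R^2 z) \to \exists w (yRw \wedge zRw)).
F1: fails — uRv, uR²w but no t with vRt and wRt.
F2: fails — xRu, xR²v but no t with uRt and vRt.
F3: fails — 2R1, 2R²0 but no w with 1Rw and 0Rw.
F4: satisfies the condition.
F5: fails — sRu, sR²t but no w with uRw and tRw.
Valid on: F4.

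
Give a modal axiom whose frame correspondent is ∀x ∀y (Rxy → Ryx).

r → □◇r

The condition is symmetry. The B schema r → □◇r defines it.
Suppose r→□◇r is valid. Take Rxy and set V(r)={x}. Then r at x, so □◇r at x, so ◇r at y, so some z with Ryz has r; z=x, i.e. Ryx.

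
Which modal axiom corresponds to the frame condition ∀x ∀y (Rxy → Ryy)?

This is shift-reflexivity; the standard corresponding axiom is T□: □(□ψ → ψ).
Suppose □(□ψ→ψ) is valid. Take Rxy and set V(ψ)={w : Ryw}. Then at y, □ψ holds; since □(□ψ→ψ) at x, □ψ→ψ at y, so ψ at y, i.e. Ryy.

□(□ψ → ψ)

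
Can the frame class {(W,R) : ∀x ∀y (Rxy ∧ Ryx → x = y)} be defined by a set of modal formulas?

Any modally definable frame class is closed under surjective bounded morphisms.
The 4-cycle (worlds 0,1,2,3 with 0→1→2→3→0) is antisymmetric. Sending even-indexed worlds to • and odd-indexed worlds to ∘ is a surjective bounded morphism onto the two-world frame with •↔∘, which is not antisymmetric.
Hence antisymmetry is not modally definable.

No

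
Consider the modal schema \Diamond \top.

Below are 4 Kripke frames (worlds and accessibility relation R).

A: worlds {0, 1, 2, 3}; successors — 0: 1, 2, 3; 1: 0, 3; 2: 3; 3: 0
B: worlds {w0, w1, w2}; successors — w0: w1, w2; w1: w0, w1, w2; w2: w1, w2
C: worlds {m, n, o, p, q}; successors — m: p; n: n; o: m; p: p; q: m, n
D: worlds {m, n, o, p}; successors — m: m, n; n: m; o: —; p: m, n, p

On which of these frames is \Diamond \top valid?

A, B, C

The schema corresponds to seriality: \forall x \exists y Rxy.
A: holds.
B: holds.
C: holds.
D: fails — world o has no successor.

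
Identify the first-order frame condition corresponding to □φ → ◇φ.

Suppose □φ→◇φ is valid. At any x set V(φ)=W. Then □φ at x, so ◇φ at x, so x has a successor.
Conversely, on a frame with seriality the schema holds at every world under every valuation.
So the correspondent is seriality.

seriality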